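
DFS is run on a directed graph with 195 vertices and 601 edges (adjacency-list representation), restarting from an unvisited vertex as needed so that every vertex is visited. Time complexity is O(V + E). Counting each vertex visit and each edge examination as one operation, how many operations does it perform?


A full DFS traversal processes each vertex exactly once (push/pop on stack).
Each directed edge is examined once.
V = 195, E = 601
V + E = 796


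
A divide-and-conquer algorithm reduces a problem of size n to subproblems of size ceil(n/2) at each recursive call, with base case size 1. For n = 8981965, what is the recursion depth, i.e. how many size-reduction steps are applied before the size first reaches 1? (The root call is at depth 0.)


Each step divides the size by 2 (rounding up); after k steps the size is ceil(n/2^k), which equals 1 exactly when 2^k >= n.
So the depth is the smallest k with 2^k >= 8981965, i.e. ceil(log_2(8981965)).
2^23 = 8388608 < 8981965 <= 16777216 = 2^24
Recursion depth = 24


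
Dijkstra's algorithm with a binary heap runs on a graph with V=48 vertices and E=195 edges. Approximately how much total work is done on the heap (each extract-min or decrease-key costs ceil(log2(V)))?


Dijkstra with a binary heap: each vertex is extracted once, each edge may relax once.
Each heap operation costs O(log V).
V + E = 48 + 195 = 243
ceil(log2(48)) = 6 (since 2^5 = 32 < 48 <= 64 = 2^6)
Total heap work = (V+E) * ceil(log2(V)) = 243 * 6 = 1458


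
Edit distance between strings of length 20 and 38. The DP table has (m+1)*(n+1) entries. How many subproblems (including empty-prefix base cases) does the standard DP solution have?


The table includes base cases (empty prefixes).
Rows: (m+1) = 21
Columns: (n+1) = 39
Total = 21 * 39 = 819


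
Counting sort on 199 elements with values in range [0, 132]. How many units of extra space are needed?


Output array size: 199 (to store sorted result)
Count array size: 133 (one slot per possible value, range 0 to 132)
Total extra space = 199 + 133 = 332


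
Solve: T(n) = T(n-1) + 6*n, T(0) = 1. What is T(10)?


Expanding the recurrence:
T(10) = T(9) + 6*10
       = T(8) + 6*9 + 6*10
       ...
       = T(0) + 6*(1 + 2 + ... + 10)
       = 1 + 6 * 10*11/2
       = 1 + 6 * 55
       = 1 + 330 = 331


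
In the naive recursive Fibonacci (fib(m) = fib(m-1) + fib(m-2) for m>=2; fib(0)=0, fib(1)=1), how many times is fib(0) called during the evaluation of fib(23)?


Let N(m) = number of times fib(m) is called while evaluating fib(23).
N(23) = 1 (the initial call).
N(22) = 1 (only fib(23) calls it).
For 1 <= m <= 21: fib(m) is called by fib(m+1) and fib(m+2), so
  N(m) = N(m+1) + N(m+2).
fib(0) is called only by fib(2), so N(0) = N(2).
Walk down from m=23:
  N(23)=1, N(22)=1, N(21)=2, N(20)=3, N(19)=5, N(18)=8, N(17)=13, N(16)=21, N(15)=34, N(14)=55, N(13)=89, N(12)=144, N(11)=233, N(10)=377, N(9)=610, N(8)=987, N(7)=1597, N(6)=2584, N(5)=4181, N(4)=6765, N(3)=10946, N(2)=17711, N(1)=28657, N(0)=N(2)=17711
N(0) = 17711


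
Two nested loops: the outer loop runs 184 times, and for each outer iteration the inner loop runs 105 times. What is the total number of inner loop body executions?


Outer loop: 184 iterations
Inner loop: 105 iterations per outer iteration
Total = 184 * 105 = 19320


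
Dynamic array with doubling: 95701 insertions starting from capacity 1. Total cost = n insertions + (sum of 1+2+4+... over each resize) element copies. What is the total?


n = 95701
Insertion costs: 95701
Resizes copy 1, 2, 4, ... up to the largest power of 2 that is <= n-1 = 95700, i.e. 65536.
Copy costs = 1 + 2 + 4 + 8 + 16 + 32 + 64 + 128 + 256 + 512 + 1024 + 2048 + 4096 + 8192 + 16384 + 32768 + 65536 = 131071
Total = 95701 + 131071 = 226772


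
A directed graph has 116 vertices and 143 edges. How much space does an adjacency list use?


Adjacency list: one list head per vertex + one entry per edge
Vertex heads: 116
Edge entries: 143
Total = 116 + 143 = 259


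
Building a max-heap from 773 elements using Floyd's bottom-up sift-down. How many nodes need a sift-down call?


In a heap of 773 elements (0-indexed array):
  Last element index: 772
  Parent of last element: floor((772 - 1) / 2) = 385
  Internal nodes: indices 0 to 385
  Count = floor(773/2) = 386


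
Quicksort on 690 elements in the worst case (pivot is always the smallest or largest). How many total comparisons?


In the worst case, each partition step picks the worst pivot:
  Partition 1: 689 comparisons (n-1 elements to compare)
  Partition 2: 688 comparisons
  Partition 3: 687 comparisons
  Partition 4: 686 comparisons
  Partition 5: 685 comparisons
  ...
  Last partition: 0 comparisons
Total = (n-1) + (n-2) + ... + 1 + 0 = n*(n-1)/2
= 690*689/2 = 237705


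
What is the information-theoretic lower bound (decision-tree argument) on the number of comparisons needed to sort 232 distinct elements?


A binary decision tree of height h has at most 2^h leaves and needs at least n! of them, so h >= ceil(log2(n!)).
232! is far too large to multiply out, so use Stirling's series:
  ln(n!) ~ n ln n - n + (1/2) ln(2 pi n) + 1/(12n)  (error below 1/(360 n^3), negligible here)
  ln(232) = 5.4467374
  n ln n = 232 * 5.4467374 = 1263.6431
  (1/2) ln(2 pi * 232) = (1/2) ln(1457.6990) = 3.6423
  1/(12*232) = 0.0004
  ln(232!) ~ 1263.6431 - 232 + 3.6423 + 0.0004 = 1035.2858
Convert to base 2: log2(232!) = 1035.2858 / ln 2 = 1035.2858 / 0.69314718 = 1493.6017
ceil(1493.6017) = 1494


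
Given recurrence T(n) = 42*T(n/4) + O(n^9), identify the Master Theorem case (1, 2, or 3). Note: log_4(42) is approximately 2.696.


Master Theorem parameters: a=42, b=4, c=9
log_b(a) = 2.696
Compare b^c with a: 4^9 = 262144 > 42, so c > log_b(a).
Comparing c=9 vs log_b(a)=2.696:
9 > 2.696 => Case 3
Result: T(n) = O(n^9)
Master Theorem case = 3


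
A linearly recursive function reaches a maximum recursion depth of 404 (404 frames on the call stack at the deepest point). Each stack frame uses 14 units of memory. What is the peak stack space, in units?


Maximum recursion depth = 404 frames
Memory per frame = 14 units
Total stack space = depth * frame_size
= 404 * 14 = 5656


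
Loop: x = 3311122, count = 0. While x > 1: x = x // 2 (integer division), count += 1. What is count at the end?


The variable x halves each step:
x = 3311122 -> 1655561 -> 827780 -> 413890 -> 206945 -> 103472 -> 51736 -> 25868 -> 12934 -> 6467 -> 3233 -> 1616 -> 808 -> 404 -> 202 -> 101 -> 50 -> 25 -> 12 -> 6 -> 3 -> 1
Number of halvings = floor(log2(3311122)) = 21


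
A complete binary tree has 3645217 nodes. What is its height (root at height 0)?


In a complete binary tree, level k holds nodes 2^k .. 2^(k+1)-1 (1-indexed).
Height = floor(log2(n)) = floor(log2(3645217)) = 21
Check: 2^21 = 2097152 <= 3645217 < 4194304 = 2^22


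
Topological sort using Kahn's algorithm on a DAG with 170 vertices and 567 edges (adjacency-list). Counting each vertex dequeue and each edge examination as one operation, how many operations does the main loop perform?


Kahn's algorithm:
  1. Compute in-degrees: O(V + E)
  2. Process queue: each vertex dequeued once (O(V))
     each edge examined once (O(E))
Total = V + E = 170 + 567 = 737


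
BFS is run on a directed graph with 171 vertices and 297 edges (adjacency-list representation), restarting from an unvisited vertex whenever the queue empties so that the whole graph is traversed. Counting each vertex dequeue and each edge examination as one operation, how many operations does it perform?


A full BFS traversal dequeues each vertex exactly once and examines each directed edge exactly once.
V = 171 (vertex processing cost)
E = 297 (edge examination cost)
Total operations proportional to V + E = 171 + 297 = 468


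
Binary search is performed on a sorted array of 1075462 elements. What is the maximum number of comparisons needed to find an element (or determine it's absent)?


Binary search halves the search space each comparison:
  Step 1: search space = 1075462 -> 537731
  Step 2: search space = 537731 -> 268865
  Step 3: search space = 268865 -> 134432
  Step 4: search space = 134432 -> 67216
  Step 5: search space = 67216 -> 33608
  Step 6: search space = 33608 -> 16804
  Step 7: search space = 16804 -> 8402
  Step 8: search space = 8402 -> 4201
  Step 9: search space = 4201 -> 2100
  Step 10: search space = 2100 -> 1050
  Step 11: search space = 1050 -> 525
  Step 12: search space = 525 -> 262
  Step 13: search space = 262 -> 131
  Step 14: search space = 131 -> 65
  Step 15: search space = 65 -> 32
  Step 16: search space = 32 -> 16
  Step 17: search space = 16 -> 8
  Step 18: search space = 8 -> 4
  Step 19: search space = 4 -> 2
  Step 20: search space = 2 -> 1
  Step 21: search space = 1 (final check)
Maximum comparisons = floor(log2(1075462)) + 1 = 20 + 1 = 21


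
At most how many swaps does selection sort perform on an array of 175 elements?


Each of the 174 passes places one element in its final position.
Pass 1: swap minimum into position 0
Pass 2: swap minimum of remaining into position 1
...
Pass 174: last two elements, one swap
Maximum swaps = 175 - 1 = 174


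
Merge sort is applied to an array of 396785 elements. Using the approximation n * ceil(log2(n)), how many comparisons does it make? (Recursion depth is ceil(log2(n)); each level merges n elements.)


Merge sort divides the array into halves recursively.
Number of levels = ceil(log2(396785)) = 19
At each level, approximately n = 396785 comparisons are needed for merging.
Total comparisons ~ n * ceil(log2(n)) = 396785 * 19 = 7538915


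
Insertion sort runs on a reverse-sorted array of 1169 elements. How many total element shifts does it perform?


Sum of shifts = 1 + 2 + 3 + ... + 1168
= 1169 * 1168 / 2
= 1365392 / 2
= 682696


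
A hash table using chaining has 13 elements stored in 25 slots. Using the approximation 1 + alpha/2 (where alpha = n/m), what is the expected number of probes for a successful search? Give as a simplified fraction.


Load factor alpha = n/m = 13/25
Expected probes = 1 + alpha/2 = 1 + 13/(2*25)
= 1 + 13/50
= 50/50 + 13/50
= 63/50


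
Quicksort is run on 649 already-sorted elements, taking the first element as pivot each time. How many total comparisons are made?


Sum of comparisons per partition:
648 + 647 + ... + 1 + 0
= 649 * (649 - 1) / 2
= 649 * 648 / 2
= 210276


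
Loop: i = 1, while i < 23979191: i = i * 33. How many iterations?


i multiplies by 33 each step:
i = 1 -> 33 -> 1089 -> 35937 -> 1185921 -> 39135393 (stop)
Iterations = ceil(log_33(23979191)) = 5


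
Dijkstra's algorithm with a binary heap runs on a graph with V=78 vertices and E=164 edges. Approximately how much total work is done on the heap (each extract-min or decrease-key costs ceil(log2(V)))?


Dijkstra with a binary heap: each vertex is extracted once, each edge may relax once.
Each heap operation costs O(log V).
V + E = 78 + 164 = 242
ceil(log2(78)) = 7 (since 2^6 = 64 < 78 <= 128 = 2^7)
Total heap work = (V+E) * ceil(log2(V)) = 242 * 7 = 1694


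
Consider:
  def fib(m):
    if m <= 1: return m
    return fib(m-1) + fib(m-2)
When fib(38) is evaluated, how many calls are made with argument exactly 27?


Let N(m) = number of times fib(m) is called while evaluating fib(38).
N(38) = 1 (the initial call).
N(37) = 1 (only fib(38) calls it).
For 1 <= m <= 36: fib(m) is called by fib(m+1) and fib(m+2), so
  N(m) = N(m+1) + N(m+2).
fib(0) is called only by fib(2), so N(0) = N(2).
Walk down from m=38:
  N(38)=1, N(37)=1, N(36)=2, N(35)=3, N(34)=5, N(33)=8, N(32)=13, N(31)=21, N(30)=34, N(29)=55, N(28)=89, N(27)=144
N(27) = 144


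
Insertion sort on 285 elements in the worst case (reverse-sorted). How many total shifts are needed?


In the worst case (reverse-sorted), each element shifts past all previous:
  Element 1: 1 shifts
  Element 2: 2 shifts
  Element 3: 3 shifts
  Element 4: 4 shifts
  Element 5: 5 shifts
  ...
  Element 284: 284 shifts
Total = 1 + 2 + ... + 284
= 285*(285-1)/2 = 40470


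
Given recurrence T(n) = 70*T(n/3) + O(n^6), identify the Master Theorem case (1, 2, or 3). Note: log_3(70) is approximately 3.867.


Master Theorem parameters: a=70, b=3, c=6
log_b(a) = 3.867
Compare b^c with a: 3^6 = 729 > 70, so c > log_b(a).
Comparing c=6 vs log_b(a)=3.867:
6 > 3.867 => Case 3
Result: T(n) = O(n^6)
Master Theorem case = 3


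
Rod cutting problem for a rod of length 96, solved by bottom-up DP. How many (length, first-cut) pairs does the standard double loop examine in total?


For each subproblem length i = 1..96, the inner loop considers i possible first cuts.
Total = 1 + 2 + ... + 96
= 96*(96+1)/2
= 96*97/2 = 4656


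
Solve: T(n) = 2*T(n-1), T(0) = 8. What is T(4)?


Unrolling:
T(4) = 2*T(3) = 2^2*T(2) = ... = 2^4*T(0)
= 2^4 * 8
= 16 * 8 = 128


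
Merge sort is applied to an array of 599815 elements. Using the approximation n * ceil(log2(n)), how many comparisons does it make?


Merge sort divides the array into halves recursively.
Number of levels = ceil(log2(599815)) = 20
At each level, approximately n = 599815 comparisons are needed for merging.
Total comparisons ~ n * ceil(log2(n)) = 599815 * 20 = 11996300


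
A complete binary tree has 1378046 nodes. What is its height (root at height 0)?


In a complete binary tree, level k holds nodes 2^k .. 2^(k+1)-1 (1-indexed).
Height = floor(log2(n)) = floor(log2(1378046)) = 20
Check: 2^20 = 1048576 <= 1378046 < 2097152 = 2^21


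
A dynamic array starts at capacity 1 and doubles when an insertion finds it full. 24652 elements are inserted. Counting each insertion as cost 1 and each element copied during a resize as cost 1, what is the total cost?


n = 24652
Insertion costs: 24652
Resizes copy 1, 2, 4, ... up to the largest power of 2 that is <= n-1 = 24651, i.e. 16384.
Copy costs = 1 + 2 + 4 + 8 + 16 + 32 + 64 + 128 + 256 + 512 + 1024 + 2048 + 4096 + 8192 + 16384 = 32767
Total = 24652 + 32767 = 57419


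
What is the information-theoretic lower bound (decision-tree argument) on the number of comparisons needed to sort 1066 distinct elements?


A binary decision tree of height h has at most 2^h leaves and needs at least n! of them, so h >= ceil(log2(n!)).
1066! is far too large to multiply out, so use Stirling's series:
  ln(n!) ~ n ln n - n + (1/2) ln(2 pi n) + 1/(12n)  (error below 1/(360 n^3), negligible here)
  ln(1066) = 6.9716686
  n ln n = 1066 * 6.9716686 = 7431.7987
  (1/2) ln(2 pi * 1066) = (1/2) ln(6697.8755) = 4.4048
  1/(12*1066) = 0.0001
  ln(1066!) ~ 7431.7987 - 1066 + 4.4048 + 0.0001 = 6370.2036
Convert to base 2: log2(1066!) = 6370.2036 / ln 2 = 6370.2036 / 0.69314718 = 9190.2612
ceil(9190.2612) = 9191


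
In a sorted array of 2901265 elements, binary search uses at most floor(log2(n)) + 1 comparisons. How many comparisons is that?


Halving sequence: 2901265 -> 1450632 -> 725316 -> 362658 -> 181329 -> 90664 -> 45332 -> 22666 -> 11333 -> 5666 -> 2833 -> 1416 -> 708 -> 354 -> 177 -> 88 -> 44 -> 22 -> 11 -> 5 -> 2 -> 1
Number of halvings = 21
Max comparisons = 21 + 1 = 22


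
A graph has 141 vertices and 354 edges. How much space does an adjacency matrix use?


Adjacency matrix: V x V grid of entries
Space = V^2 = 141^2 = 141 * 141 = 19881


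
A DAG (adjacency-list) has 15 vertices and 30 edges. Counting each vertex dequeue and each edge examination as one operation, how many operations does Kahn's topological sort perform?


V = 15 (vertex processing)
E = 30 (edge processing)
V + E = 15 + 30 = 45


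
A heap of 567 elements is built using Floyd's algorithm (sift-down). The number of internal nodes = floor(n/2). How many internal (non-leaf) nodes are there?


Leaf nodes occupy roughly half the array.
Sift-down is called for each internal node, starting from the last one.
Internal nodes = floor(n/2) = floor(567/2) = 283


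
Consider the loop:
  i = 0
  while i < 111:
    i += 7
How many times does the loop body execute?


Starting at i = 0, each iteration adds 7.
Iterations until i >= 111:
  Iteration 1: i = 0 -> i = 7
  Iteration 2: i = 7 -> i = 14
  Iteration 3: i = 14 -> i = 21
  Iteration 4: i = 21 -> i = 28
  Iteration 5: i = 28 -> i = 35
  Iteration 6: i = 35 -> i = 42
  Iteration 7: i = 42 -> i = 49
  Iteration 8: i = 49 -> i = 56
  ... continuing ...
Total iterations = ceil(111/7) = 16


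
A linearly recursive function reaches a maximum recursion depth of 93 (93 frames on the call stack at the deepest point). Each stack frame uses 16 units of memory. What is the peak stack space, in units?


Maximum recursion depth = 93 frames
Memory per frame = 16 units
Total stack space = depth * frame_size
= 93 * 16 = 1488


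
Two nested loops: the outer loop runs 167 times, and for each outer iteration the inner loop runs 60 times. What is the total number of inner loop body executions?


Outer loop: 167 iterations
Inner loop: 60 iterations per outer iteration
Total = 167 * 60 = 10020


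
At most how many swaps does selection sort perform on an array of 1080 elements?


Each of the 1079 passes places one element in its final position.
Pass 1: swap minimum into position 0
Pass 2: swap minimum of remaining into position 1
...
Pass 1079: last two elements, one swap
Maximum swaps = 1080 - 1 = 1079


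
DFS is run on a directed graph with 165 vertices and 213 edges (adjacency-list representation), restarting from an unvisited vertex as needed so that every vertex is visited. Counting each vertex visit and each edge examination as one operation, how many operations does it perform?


A full DFS traversal processes each vertex exactly once (push/pop on stack).
Each directed edge is examined once.
V = 165, E = 213
V + E = 378


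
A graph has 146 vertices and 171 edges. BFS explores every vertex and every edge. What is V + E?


A full BFS traversal dequeues each vertex once and examines each edge once.
Vertex visits: 146
Edge visits: 171
V + E = 146 + 171 = 317


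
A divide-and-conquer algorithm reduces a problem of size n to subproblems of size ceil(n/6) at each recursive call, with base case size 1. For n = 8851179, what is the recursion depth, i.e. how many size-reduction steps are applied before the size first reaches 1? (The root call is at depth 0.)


Each step divides the size by 6 (rounding up); after k steps the size is ceil(n/6^k), which equals 1 exactly when 6^k >= n.
So the depth is the smallest k with 6^k >= 8851179, i.e. ceil(log_6(8851179)).
6^8 = 1679616 < 8851179 <= 10077696 = 6^9
Recursion depth = 9


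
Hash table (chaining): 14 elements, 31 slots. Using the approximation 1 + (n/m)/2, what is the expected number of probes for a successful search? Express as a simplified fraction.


Computing expected probes:
alpha = 14/31
= 1 + alpha/2
= 1 + 14/(2*31)
= (2*31 + 14) / (2*31)
= 76/62 = 38/31


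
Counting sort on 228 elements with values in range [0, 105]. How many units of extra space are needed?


Output array size: 228 (to store sorted result)
Count array size: 106 (one slot per possible value, range 0 to 105)
Total extra space = 228 + 106 = 334


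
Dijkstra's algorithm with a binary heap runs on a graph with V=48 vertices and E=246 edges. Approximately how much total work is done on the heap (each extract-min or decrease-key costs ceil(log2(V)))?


Dijkstra with a binary heap: each vertex is extracted once, each edge may relax once.
Each heap operation costs O(log V).
V + E = 48 + 246 = 294
ceil(log2(48)) = 6 (since 2^5 = 32 < 48 <= 64 = 2^6)
Total heap work = (V+E) * ceil(log2(V)) = 294 * 6 = 1764


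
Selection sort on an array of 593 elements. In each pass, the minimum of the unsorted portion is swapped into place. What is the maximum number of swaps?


Selection sort performs one swap per pass:
  Pass 1: find min in positions 0 to 592, swap with position 0
  Pass 2: find min in positions 1 to 592, swap with position 1
  Pass 3: find min in positions 2 to 592, swap with position 2
  Pass 4: find min in positions 3 to 592, swap with position 3
  Pass 5: find min in positions 4 to 592, swap with position 4
  ... (587 more passes)
Total passes (and swaps) = n - 1 = 593 - 1 = 592


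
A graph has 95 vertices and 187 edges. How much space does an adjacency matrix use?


Adjacency matrix: V x V grid of entries
Space = V^2 = 95^2 = 95 * 95 = 9025


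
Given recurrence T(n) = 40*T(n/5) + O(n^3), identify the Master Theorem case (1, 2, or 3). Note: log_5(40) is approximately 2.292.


Master Theorem parameters: a=40, b=5, c=3
log_b(a) = 2.292
Compare b^c with a: 5^3 = 125 > 40, so c > log_b(a).
Comparing c=3 vs log_b(a)=2.292:
3 > 2.292 => Case 3
Result: T(n) = O(n^3)
Master Theorem case = 3


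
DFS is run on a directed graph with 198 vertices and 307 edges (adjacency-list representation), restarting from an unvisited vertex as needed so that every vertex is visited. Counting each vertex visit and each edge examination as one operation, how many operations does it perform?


A full DFS traversal processes each vertex exactly once (push/pop on stack).
Each directed edge is examined once.
V = 198, E = 307
V + E = 505


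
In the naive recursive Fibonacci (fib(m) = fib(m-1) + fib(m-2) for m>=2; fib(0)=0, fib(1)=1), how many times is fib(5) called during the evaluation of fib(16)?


Let N(m) = number of times fib(m) is called while evaluating fib(16).
N(16) = 1 (the initial call).
N(15) = 1 (only fib(16) calls it).
For 1 <= m <= 14: fib(m) is called by fib(m+1) and fib(m+2), so
  N(m) = N(m+1) + N(m+2).
fib(0) is called only by fib(2), so N(0) = N(2).
Walk down from m=16:
  N(16)=1, N(15)=1, N(14)=2, N(13)=3, N(12)=5, N(11)=8, N(10)=13, N(9)=21, N(8)=34, N(7)=55, N(6)=89, N(5)=144
N(5) = 144


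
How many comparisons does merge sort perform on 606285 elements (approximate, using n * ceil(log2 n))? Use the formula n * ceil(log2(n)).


Recursion depth: ceil(log2(606285)) = 20
Each recursion level merges n = 606285 elements
Total = 606285 * 20 = 12125700


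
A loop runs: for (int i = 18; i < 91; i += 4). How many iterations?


Loop starts at i = 18, increments by 4, stops when i >= 91.
Number of iterations = ceil((91 - 18) / 4)
= ceil(73 / 4)
= 19


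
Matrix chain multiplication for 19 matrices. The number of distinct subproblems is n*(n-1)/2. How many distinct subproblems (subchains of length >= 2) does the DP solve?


Subproblems are indexed by (i, j) where i < j.
Number of such pairs = n*(n-1)/2
= 19 * 18 / 2
= 171


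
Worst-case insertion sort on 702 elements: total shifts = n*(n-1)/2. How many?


Sum of shifts = 1 + 2 + 3 + ... + 701
= 702 * 701 / 2
= 492102 / 2
= 246051


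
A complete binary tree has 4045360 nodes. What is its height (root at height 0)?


In a complete binary tree, level k holds nodes 2^k .. 2^(k+1)-1 (1-indexed).
Height = floor(log2(n)) = floor(log2(4045360)) = 21
Check: 2^21 = 2097152 <= 4045360 < 4194304 = 2^22


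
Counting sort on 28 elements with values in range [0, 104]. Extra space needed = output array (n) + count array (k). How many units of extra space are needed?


Output array size: 28 (to store sorted result)
Count array size: 105 (one slot per possible value, range 0 to 104)
Total extra space = 28 + 105 = 133


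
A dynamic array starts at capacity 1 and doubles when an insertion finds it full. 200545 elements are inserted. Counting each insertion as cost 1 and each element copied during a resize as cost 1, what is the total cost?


n = 200545
Insertion costs: 200545
Resizes copy 1, 2, 4, ... up to the largest power of 2 that is <= n-1 = 200544, i.e. 131072.
Copy costs = 1 + 2 + 4 + 8 + 16 + 32 + 64 + 128 + 256 + 512 + 1024 + 2048 + 4096 + 8192 + 16384 + 32768 + 65536 + 131072 = 262143
Total = 200545 + 262143 = 462688


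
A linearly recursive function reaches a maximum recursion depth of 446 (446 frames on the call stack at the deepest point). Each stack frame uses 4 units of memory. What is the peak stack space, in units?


Maximum recursion depth = 446 frames
Memory per frame = 4 units
Total stack space = depth * frame_size
= 446 * 4 = 1784


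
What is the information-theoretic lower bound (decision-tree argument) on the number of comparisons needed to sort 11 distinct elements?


A binary decision tree of height h has at most 2^h leaves and needs at least n! of them, so h >= ceil(log2(n!)).
Compute 11! as a running product:
  x2 = 2, x3 = 6, x4 = 24, x5 = 120
  x6 = 720, x7 = 5040, x8 = 40320, x9 = 362880
  x10 = 3628800, x11 = 39916800
11! = 39916800
Bracket between powers of 2:
  2^25 = 33554432 < 39916800 <= 67108864 = 2^26
So ceil(log2(11!)) = 26


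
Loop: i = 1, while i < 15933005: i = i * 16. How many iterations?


i multiplies by 16 each step:
i = 1 -> 16 -> 256 -> 4096 -> 65536 -> 1048576 -> 16777216 (stop)
Iterations = ceil(log_16(15933005)) = 6


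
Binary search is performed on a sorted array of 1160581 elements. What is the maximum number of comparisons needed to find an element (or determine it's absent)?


Binary search halves the search space each comparison:
  Step 1: search space = 1160581 -> 580290
  Step 2: search space = 580290 -> 290145
  Step 3: search space = 290145 -> 145072
  Step 4: search space = 145072 -> 72536
  Step 5: search space = 72536 -> 36268
  Step 6: search space = 36268 -> 18134
  Step 7: search space = 18134 -> 9067
  Step 8: search space = 9067 -> 4533
  Step 9: search space = 4533 -> 2266
  Step 10: search space = 2266 -> 1133
  Step 11: search space = 1133 -> 566
  Step 12: search space = 566 -> 283
  Step 13: search space = 283 -> 141
  Step 14: search space = 141 -> 70
  Step 15: search space = 70 -> 35
  Step 16: search space = 35 -> 17
  Step 17: search space = 17 -> 8
  Step 18: search space = 8 -> 4
  Step 19: search space = 4 -> 2
  Step 20: search space = 2 -> 1
  Step 21: search space = 1 (final check)
Maximum comparisons = floor(log2(1160581)) + 1 = 20 + 1 = 21


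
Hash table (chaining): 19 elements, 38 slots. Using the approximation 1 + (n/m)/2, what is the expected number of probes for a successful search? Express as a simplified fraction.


Computing expected probes:
alpha = 19/38
= 1 + alpha/2
= 1 + 19/(2*38)
= (2*38 + 19) / (2*38)
= 95/76 = 5/4


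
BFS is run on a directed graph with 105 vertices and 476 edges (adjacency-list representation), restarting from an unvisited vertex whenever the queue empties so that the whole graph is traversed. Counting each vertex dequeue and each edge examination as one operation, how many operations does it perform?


A full BFS traversal dequeues each vertex exactly once and examines each directed edge exactly once.
V = 105 (vertex processing cost)
E = 476 (edge examination cost)
Total operations proportional to V + E = 105 + 476 = 581


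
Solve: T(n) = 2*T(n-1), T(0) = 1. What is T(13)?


Unrolling:
T(13) = 2*T(12) = 2^2*T(11) = ... = 2^13*T(0)
= 2^13 * 1
= 8192 * 1 = 8192


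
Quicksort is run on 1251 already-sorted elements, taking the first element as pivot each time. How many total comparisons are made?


Sum of comparisons per partition:
1250 + 1249 + ... + 1 + 0
= 1251 * (1251 - 1) / 2
= 1251 * 1250 / 2
= 781875


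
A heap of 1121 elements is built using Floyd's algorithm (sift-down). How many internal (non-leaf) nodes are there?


Leaf nodes occupy roughly half the array.
Sift-down is called for each internal node, starting from the last one.
Internal nodes = floor(n/2) = floor(1121/2) = 560


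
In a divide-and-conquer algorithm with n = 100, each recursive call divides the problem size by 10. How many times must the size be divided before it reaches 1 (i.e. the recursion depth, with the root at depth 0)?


Number of divisions = log_10(100)
Sizes: 100 -> 10 -> 1 (2 divisions)
Recursion depth = 2


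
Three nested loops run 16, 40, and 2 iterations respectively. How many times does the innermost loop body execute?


Loop 1 (outermost): 16 iterations
Loop 2 (middle): 40 iterations per outer
Loop 3 (innermost): 2 iterations per middle
Total = 16 * 40 * 2 = 1280


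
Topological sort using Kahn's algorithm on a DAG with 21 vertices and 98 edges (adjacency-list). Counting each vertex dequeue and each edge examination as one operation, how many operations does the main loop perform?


Kahn's algorithm:
  1. Compute in-degrees: O(V + E)
  2. Process queue: each vertex dequeued once (O(V))
     each edge examined once (O(E))
Total = V + E = 21 + 98 = 119


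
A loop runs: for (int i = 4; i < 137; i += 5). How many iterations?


Loop starts at i = 4, increments by 5, stops when i >= 137.
Number of iterations = ceil((137 - 4) / 5)
= ceil(133 / 5)
= 27


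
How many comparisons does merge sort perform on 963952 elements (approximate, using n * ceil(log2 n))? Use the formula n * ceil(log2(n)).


Recursion depth: ceil(log2(963952)) = 20
Each recursion level merges n = 963952 elements
Total = 963952 * 20 = 19279040


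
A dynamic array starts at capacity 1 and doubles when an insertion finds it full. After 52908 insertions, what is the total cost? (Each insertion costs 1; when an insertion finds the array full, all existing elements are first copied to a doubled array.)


Insertion cost: 52908 (one per element)
Resizes occur just before inserting elements 2, 3, 5, 9, ...
Elements copied at each resize: 1 + 2 + 4 + 8 + 16 + 32 + 64 + 128 + 256 + 512 + 1024 + 2048 + 4096 + 8192 + 16384 + 32768
Sum of copies = 65535 (geometric series: 2^k - 1)
Total = 52908 + 65535 = 118443


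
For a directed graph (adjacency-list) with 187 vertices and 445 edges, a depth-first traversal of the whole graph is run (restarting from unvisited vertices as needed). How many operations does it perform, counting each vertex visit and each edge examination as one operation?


A full DFS traversal visits each vertex once and examines each edge once.
V = 187
E = 445
Sum = 187 + 445 = 632


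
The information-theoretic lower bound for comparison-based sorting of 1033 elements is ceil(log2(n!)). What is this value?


A binary decision tree of height h has at most 2^h leaves and needs at least n! of them, so h >= ceil(log2(n!)).
1033! is far too large to multiply out, so use Stirling's series:
  ln(n!) ~ n ln n - n + (1/2) ln(2 pi n) + 1/(12n)  (error below 1/(360 n^3), negligible here)
  ln(1033) = 6.9402225
  n ln n = 1033 * 6.9402225 = 7169.2498
  (1/2) ln(2 pi * 1033) = (1/2) ln(6490.5304) = 4.3890
  1/(12*1033) = 0.0001
  ln(1033!) ~ 7169.2498 - 1033 + 4.3890 + 0.0001 = 6140.6389
Convert to base 2: log2(1033!) = 6140.6389 / ln 2 = 6140.6389 / 0.69314718 = 8859.0693
ceil(8859.0693) = 8860


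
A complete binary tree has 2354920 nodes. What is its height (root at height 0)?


In a complete binary tree, level k holds nodes 2^k .. 2^(k+1)-1 (1-indexed).
Height = floor(log2(n)) = floor(log2(2354920)) = 21
Check: 2^21 = 2097152 <= 2354920 < 4194304 = 2^22


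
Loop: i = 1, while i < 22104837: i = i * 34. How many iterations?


i multiplies by 34 each step:
i = 1 -> 34 -> 1156 -> 39304 -> 1336336 -> 45435424 (stop)
Iterations = ceil(log_34(22104837)) = 5


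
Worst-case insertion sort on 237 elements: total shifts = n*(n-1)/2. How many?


Sum of shifts = 1 + 2 + 3 + ... + 236
= 237 * 236 / 2
= 55932 / 2
= 27966


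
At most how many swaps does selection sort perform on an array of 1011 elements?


Each of the 1010 passes places one element in its final position.
Pass 1: swap minimum into position 0
Pass 2: swap minimum of remaining into position 1
...
Pass 1010: last two elements, one swap
Maximum swaps = 1011 - 1 = 1010


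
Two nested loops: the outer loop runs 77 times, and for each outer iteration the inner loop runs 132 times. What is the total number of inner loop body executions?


Outer loop: 77 iterations
Inner loop: 132 iterations per outer iteration
Total = 77 * 132 = 10164


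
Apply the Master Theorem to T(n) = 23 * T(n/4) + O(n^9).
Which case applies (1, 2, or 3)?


The Master Theorem: T(n) = a*T(n/b) + O(n^c)
  a = 23, b = 4, c = 9
log_b(a) = log_4(23) ~ 2.262
Compare b^c with a: 4^9 = 262144 > 23, so c > log_b(a).
Since c > log_b(a), Case 3 applies.
T(n) = O(n^9)
Master Theorem case = 3


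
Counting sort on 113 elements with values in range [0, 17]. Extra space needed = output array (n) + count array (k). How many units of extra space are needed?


Output array size: 113 (to store sorted result)
Count array size: 18 (one slot per possible value, range 0 to 17)
Total extra space = 113 + 18 = 131


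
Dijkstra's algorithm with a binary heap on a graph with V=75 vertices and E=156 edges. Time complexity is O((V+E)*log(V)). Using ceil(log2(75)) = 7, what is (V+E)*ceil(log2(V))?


Dijkstra with a binary heap: each vertex is extracted once, each edge may relax once.
Each heap operation costs O(log V).
V + E = 75 + 156 = 231
ceil(log2(75)) = 7 (since 2^6 = 64 < 75 <= 128 = 2^7)
Total heap work = (V+E) * ceil(log2(V)) = 231 * 7 = 1617


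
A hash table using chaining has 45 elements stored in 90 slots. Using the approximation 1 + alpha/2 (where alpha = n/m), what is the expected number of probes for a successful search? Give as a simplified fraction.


Load factor alpha = n/m = 45/90
Expected probes = 1 + alpha/2 = 1 + 45/(2*90)
= 1 + 45/180
= 180/180 + 45/180
= 225/180
Simplify: 5/4


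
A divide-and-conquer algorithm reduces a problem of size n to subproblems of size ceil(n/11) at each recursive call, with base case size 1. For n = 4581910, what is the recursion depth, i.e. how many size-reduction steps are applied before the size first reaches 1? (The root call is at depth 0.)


Each step divides the size by 11 (rounding up); after k steps the size is ceil(n/11^k), which equals 1 exactly when 11^k >= n.
So the depth is the smallest k with 11^k >= 4581910, i.e. ceil(log_11(4581910)).
11^6 = 1771561 < 4581910 <= 19487171 = 11^7
Recursion depth = 7


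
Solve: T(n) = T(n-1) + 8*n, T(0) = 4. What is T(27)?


Expanding the recurrence:
T(27) = T(26) + 8*27
       = T(25) + 8*26 + 8*27
       ...
       = T(0) + 8*(1 + 2 + ... + 27)
       = 4 + 8 * 27*28/2
       = 4 + 8 * 378
       = 4 + 3024 = 3028


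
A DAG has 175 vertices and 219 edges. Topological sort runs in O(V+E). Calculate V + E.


V = 175 (vertex processing)
E = 219 (edge processing)
V + E = 175 + 219 = 394


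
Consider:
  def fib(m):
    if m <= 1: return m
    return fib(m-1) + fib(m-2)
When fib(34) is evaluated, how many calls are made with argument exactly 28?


Let N(m) = number of times fib(m) is called while evaluating fib(34).
N(34) = 1 (the initial call).
N(33) = 1 (only fib(34) calls it).
For 1 <= m <= 32: fib(m) is called by fib(m+1) and fib(m+2), so
  N(m) = N(m+1) + N(m+2).
fib(0) is called only by fib(2), so N(0) = N(2).
Walk down from m=34:
  N(34)=1, N(33)=1, N(32)=2, N(31)=3, N(30)=5, N(29)=8, N(28)=13
N(28) = 13


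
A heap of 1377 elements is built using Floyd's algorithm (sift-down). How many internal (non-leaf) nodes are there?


Leaf nodes occupy roughly half the array.
Sift-down is called for each internal node, starting from the last one.
Internal nodes = floor(n/2) = floor(1377/2) = 688


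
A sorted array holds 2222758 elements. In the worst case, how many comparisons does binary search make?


Halving sequence: 2222758 -> 1111379 -> 555689 -> 277844 -> 138922 -> 69461 -> 34730 -> 17365 -> 8682 -> 4341 -> 2170 -> 1085 -> 542 -> 271 -> 135 -> 67 -> 33 -> 16 -> 8 -> 4 -> 2 -> 1
Number of halvings = 21
Max comparisons = 21 + 1 = 22


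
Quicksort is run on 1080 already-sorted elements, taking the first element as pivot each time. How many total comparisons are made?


Sum of comparisons per partition:
1079 + 1078 + ... + 1 + 0
= 1080 * (1080 - 1) / 2
= 1080 * 1079 / 2
= 582660


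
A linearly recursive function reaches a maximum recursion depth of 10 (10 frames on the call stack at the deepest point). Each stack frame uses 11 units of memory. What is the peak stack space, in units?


Maximum recursion depth = 10 frames
Memory per frame = 11 units
Total stack space = depth * frame_size
= 10 * 11 = 110


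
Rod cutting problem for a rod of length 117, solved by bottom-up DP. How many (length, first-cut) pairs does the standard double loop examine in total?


For each subproblem length i = 1..117, the inner loop considers i possible first cuts.
Total = 1 + 2 + ... + 117
= 117*(117+1)/2
= 117*118/2 = 6903


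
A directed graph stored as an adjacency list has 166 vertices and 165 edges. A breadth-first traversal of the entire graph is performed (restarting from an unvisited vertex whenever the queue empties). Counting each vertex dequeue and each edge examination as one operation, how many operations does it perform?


A full BFS traversal dequeues each vertex once and examines each edge once.
Vertex visits: 166
Edge visits: 165
V + E = 166 + 165 = 331


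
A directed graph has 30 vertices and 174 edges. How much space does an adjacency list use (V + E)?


Adjacency list: one list head per vertex + one entry per edge
Vertex heads: 30
Edge entries: 174
Total = 30 + 174 = 204


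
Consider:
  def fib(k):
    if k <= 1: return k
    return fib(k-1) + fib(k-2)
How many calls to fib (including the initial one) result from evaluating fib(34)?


Let C(m) = total calls to evaluate fib(m). Then C(0)=C(1)=1, and
C(m) = 1 + C(m-1) + C(m-2) for m >= 2.
Build the table (each entry = 1 + previous two):
  C(0) = 1
  C(1) = 1
  C(2) = 1 + 1 + 1 = 3
  C(3) = 1 + 3 + 1 = 5
  C(4) = 1 + 5 + 3 = 9
  C(5) = 1 + 9 + 5 = 15
  C(6) = 1 + 15 + 9 = 25
  C(7) = 1 + 25 + 15 = 41
  C(8) = 1 + 41 + 25 = 67
  C(9) = 1 + 67 + 41 = 109
  C(10) = 1 + 109 + 67 = 177
  C(11) = 1 + 177 + 109 = 287
  C(12) = 1 + 287 + 177 = 465
  C(13) = 1 + 465 + 287 = 753
  C(14) = 1 + 753 + 465 = 1219
  C(15) = 1 + 1219 + 753 = 1973
  C(16) = 1 + 1973 + 1219 = 3193
  C(17) = 1 + 3193 + 1973 = 5167
  C(18) = 1 + 5167 + 3193 = 8361
  C(19) = 1 + 8361 + 5167 = 13529
  C(20) = 1 + 13529 + 8361 = 21891
  C(21) = 1 + 21891 + 13529 = 35421
  C(22) = 1 + 35421 + 21891 = 57313
  C(23) = 1 + 57313 + 35421 = 92735
  C(24) = 1 + 92735 + 57313 = 150049
  C(25) = 1 + 150049 + 92735 = 242785
  C(26) = 1 + 242785 + 150049 = 392835
  C(27) = 1 + 392835 + 242785 = 635621
  C(28) = 1 + 635621 + 392835 = 1028457
  C(29) = 1 + 1028457 + 635621 = 1664079
  C(30) = 1 + 1664079 + 1028457 = 2692537
  C(31) = 1 + 2692537 + 1664079 = 4356617
  C(32) = 1 + 4356617 + 2692537 = 7049155
  C(33) = 1 + 7049155 + 4356617 = 11405773
  C(34) = 1 + 11405773 + 7049155 = 18454929
Total calls for fib(34) = 18454929


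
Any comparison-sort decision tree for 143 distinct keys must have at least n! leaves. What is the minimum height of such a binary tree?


A binary decision tree of height h has at most 2^h leaves and needs at least n! of them, so h >= ceil(log2(n!)).
143! is far too large to multiply out, so use Stirling's series:
  ln(n!) ~ n ln n - n + (1/2) ln(2 pi n) + 1/(12n)  (error below 1/(360 n^3), negligible here)
  ln(143) = 4.9628446
  n ln n = 143 * 4.9628446 = 709.6868
  (1/2) ln(2 pi * 143) = (1/2) ln(898.4955) = 3.4004
  1/(12*143) = 0.0006
  ln(143!) ~ 709.6868 - 143 + 3.4004 + 0.0006 = 570.0878
Convert to base 2: log2(143!) = 570.0878 / ln 2 = 570.0878 / 0.69314718 = 822.4628
ceil(822.4628) = 823


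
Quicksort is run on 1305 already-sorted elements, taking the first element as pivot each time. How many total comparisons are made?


Sum of comparisons per partition:
1304 + 1303 + ... + 1 + 0
= 1305 * (1305 - 1) / 2
= 1305 * 1304 / 2
= 850860


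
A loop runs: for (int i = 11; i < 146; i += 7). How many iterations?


Loop starts at i = 11, increments by 7, stops when i >= 146.
Number of iterations = ceil((146 - 11) / 7)
= ceil(135 / 7)
= 20


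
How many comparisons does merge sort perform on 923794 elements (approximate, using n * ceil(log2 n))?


Recursion depth: ceil(log2(923794)) = 20
Each recursion level merges n = 923794 elements
Total = 923794 * 20 = 18475880


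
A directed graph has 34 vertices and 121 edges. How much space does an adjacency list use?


Adjacency list: one list head per vertex + one entry per edge
Vertex heads: 34
Edge entries: 121
Total = 34 + 121 = 155
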